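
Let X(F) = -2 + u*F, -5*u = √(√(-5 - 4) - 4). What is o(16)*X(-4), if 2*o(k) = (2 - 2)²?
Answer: 0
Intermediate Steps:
o(k) = 0 (o(k) = (2 - 2)²/2 = (½)*0² = (½)*0 = 0)
u = -3*√2*(⅓ + I)/10 (u = -√(√(-5 - 4) - 4)/5 = -√(√(-9) - 4)/5 = -√(3*I - 4)/5 = -3*√2*(⅓ + I)/2/5 = -3*√2*(⅓ + I)/10 ≈ -0.14142 - 0.42426*I)
X(F) = -2 + F*√2*(-1 - 3*I)/10 (X(F) = -2 + (√2*(-1 - 3*I)/10)*F = -2 + F*√2*(-1 - 3*I)/10)
o(16)*X(-4) = 0*(-2 - ⅒*(-4)*√2*(1 + 3*I)) = 0*(-2 + 2*√2*(1 + 3*I)/5) = 0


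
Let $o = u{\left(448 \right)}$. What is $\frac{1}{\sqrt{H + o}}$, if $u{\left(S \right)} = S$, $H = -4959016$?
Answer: $- \frac{i \sqrt{137738}}{826428} \approx - 0.00044908 i$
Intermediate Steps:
$o = 448$
$\frac{1}{\sqrt{H + o}} = \frac{1}{\sqrt{-4959016 + 448}} = \frac{1}{\sqrt{-4958568}} = \frac{1}{6 i \sqrt{137738}} = - \frac{i \sqrt{137738}}{826428}$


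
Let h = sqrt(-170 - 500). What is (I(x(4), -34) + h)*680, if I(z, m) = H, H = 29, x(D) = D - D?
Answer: 19720 + 680*I*sqrt(670) ≈ 19720.0 + 17601.0*I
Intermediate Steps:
x(D) = 0
I(z, m) = 29
h = I*sqrt(670) (h = sqrt(-670) = I*sqrt(670) ≈ 25.884*I)
(I(x(4), -34) + h)*680 = (29 + I*sqrt(670))*680 = 19720 + 680*I*sqrt(670)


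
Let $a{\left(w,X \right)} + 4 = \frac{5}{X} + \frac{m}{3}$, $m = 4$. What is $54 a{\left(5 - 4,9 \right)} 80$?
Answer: $-9120$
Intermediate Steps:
$a{\left(w,X \right)} = - \frac{8}{3} + \frac{5}{X}$ ($a{\left(w,X \right)} = -4 + \left(\frac{5}{X} + \frac{4}{3}\right) = -4 + \left(\frac{4}{3} + \frac{5}{X}\right) = - \frac{8}{3} + \frac{5}{X}$)
$54 a{\left(5 - 4,9 \right)} 80 = 54 \left(- \frac{8}{3} + \frac{5}{9}\right) 80 = 54 \left(- \frac{19}{9}\right) 80 = \left(-114\right) 80 = -9120$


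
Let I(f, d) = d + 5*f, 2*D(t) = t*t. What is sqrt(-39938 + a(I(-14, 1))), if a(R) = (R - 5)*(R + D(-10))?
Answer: 26*I*sqrt(57) ≈ 196.3*I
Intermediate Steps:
D(t) = t**2/2 (D(t) = (t*t)/2 = t**2/2)
a(R) = (-5 + R)*(50 + R) (a(R) = (R - 5)*(R + (1/2)*(-10)**2) = (-5 + R)*(R + (1/2)*100) = (-5 + R)*(R + 50) = (-5 + R)*(50 + R))
sqrt(-39938 + a(I(-14, 1))) = sqrt(-39938 + (-250 + (1 + 5*(-14))**2 + 45*(1 + 5*(-14)))) = sqrt(-39938 + (-250 + (1 - 70)**2 + 45*(1 - 70))) = sqrt(-39938 + (-250 + (-69)**2 + 45*(-69))) = sqrt(-39938 + (-250 + 4761 - 3105)) = sqrt(-39938 + 1406) = sqrt(-38532) = 26*I*sqrt(57)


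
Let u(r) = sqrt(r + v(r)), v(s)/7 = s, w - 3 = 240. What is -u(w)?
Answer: -18*sqrt(6) ≈ -44.091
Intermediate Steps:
w = 243 (w = 3 + 240 = 243)
v(s) = 7*s
u(r) = 2*sqrt(2)*sqrt(r) (u(r) = sqrt(r + 7*r) = sqrt(8*r) = 2*sqrt(2)*sqrt(r))
-u(w) = -2*sqrt(2)*sqrt(243) = -2*sqrt(2)*9*sqrt(3) = -18*sqrt(6)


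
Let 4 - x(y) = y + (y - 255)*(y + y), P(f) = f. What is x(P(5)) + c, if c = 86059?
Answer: 88558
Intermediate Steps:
x(y) = 4 - y - 2*y*(-255 + y) (x(y) = 4 - (y + (y - 255)*(y + y)) = 4 - (y + (-255 + y)*(2*y)) = 4 - (y + 2*y*(-255 + y)) = 4 + (-y - 2*y*(-255 + y)) = 4 - y - 2*y*(-255 + y))
x(P(5)) + c = (4 - 2*5² + 509*5) + 86059 = (4 - 2*25 + 2545) + 86059 = (4 - 50 + 2545) + 86059 = 2499 + 86059 = 88558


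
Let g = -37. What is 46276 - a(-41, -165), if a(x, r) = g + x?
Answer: 46354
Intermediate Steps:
a(x, r) = -37 + x
46276 - a(-41, -165) = 46276 - (-37 - 41) = 46276 - 1*(-78) = 46276 + 78 = 46354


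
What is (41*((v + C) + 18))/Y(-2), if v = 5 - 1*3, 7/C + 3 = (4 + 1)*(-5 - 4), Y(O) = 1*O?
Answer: -39073/96 ≈ -407.01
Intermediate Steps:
Y(O) = O
C = -7/48 (C = 7/(-3 + (4 + 1)*(-5 - 4)) = 7/(-3 + 5*(-9)) = 7/(-3 - 45) = 7/(-48) = 7*(-1/48) = -7/48 ≈ -0.14583)
v = 2 (v = 5 - 3 = 2)
(41*((v + C) + 18))/Y(-2) = (41*((2 - 7/48) + 18))/(-2) = (41*(89/48 + 18))*(-1/2) = (41*(953/48))*(-1/2) = (39073/48)*(-1/2) = -39073/96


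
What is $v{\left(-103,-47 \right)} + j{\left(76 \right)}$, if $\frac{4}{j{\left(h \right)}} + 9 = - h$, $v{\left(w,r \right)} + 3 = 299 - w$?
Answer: $\frac{33911}{85} \approx 398.95$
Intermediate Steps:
$v{\left(w,r \right)} = 296 - w$ ($v{\left(w,r \right)} = -3 - \left(-299 + w\right) = 296 - w$)
$j{\left(h \right)} = \frac{4}{-9 - h}$
$v{\left(-103,-47 \right)} + j{\left(76 \right)} = \left(296 - -103\right) - \frac{4}{9 + 76} = \left(296 + 103\right) - \frac{4}{85} = 399 - \frac{4}{85} = \frac{33911}{85}$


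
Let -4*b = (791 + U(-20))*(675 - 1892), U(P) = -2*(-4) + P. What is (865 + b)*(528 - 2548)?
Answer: -480509015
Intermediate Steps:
U(P) = 8 + P
b = 948043/4 (b = -(791 + (8 - 20))*(675 - 1892)/4 = -(791 - 12)*(-1217)/4 = -779*(-1217)/4 = -1/4*(-948043) = 948043/4 ≈ 2.3701e+5)
(865 + b)*(528 - 2548) = (865 + 948043/4)*(528 - 2548) = (951503/4)*(-2020) = -480509015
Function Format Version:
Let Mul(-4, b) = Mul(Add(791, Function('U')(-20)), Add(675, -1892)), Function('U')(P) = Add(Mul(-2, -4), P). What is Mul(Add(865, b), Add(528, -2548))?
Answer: -480509015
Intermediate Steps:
Function('U')(P) = Add(8, P)
b = Rational(948043, 4) (b = Mul(Rational(-1, 4), Mul(Add(791, Add(8, -20)), Add(675, -1892))) = Mul(Rational(-1, 4), Mul(Add(791, -12), -1217)) = Mul(Rational(-1, 4), Mul(779, -1217)) = Mul(Rational(-1, 4), -948043) = Rational(948043, 4) ≈ 2.3701e+5)
Mul(Add(865, b), Add(528, -2548)) = Mul(Add(865, Rational(948043, 4)), Add(528, -2548)) = Mul(Rational(951503, 4), -2020) = -480509015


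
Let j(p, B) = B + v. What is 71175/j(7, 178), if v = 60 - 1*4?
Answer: 1825/6 ≈ 304.17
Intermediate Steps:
v = 56 (v = 60 - 4 = 56)
j(p, B) = 56 + B (j(p, B) = B + 56 = 56 + B)
71175/j(7, 178) = 71175/(56 + 178) = 71175/234 = 71175*(1/234) = 1825/6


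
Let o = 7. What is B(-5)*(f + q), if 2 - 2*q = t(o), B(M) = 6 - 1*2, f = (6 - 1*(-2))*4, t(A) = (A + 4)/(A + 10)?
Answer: 2222/17 ≈ 130.71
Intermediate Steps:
t(A) = (4 + A)/(10 + A)
f = 32 (f = (6 + 2)*4 = 8*4 = 32)
B(M) = 4 (B(M) = 6 - 2 = 4)
q = 23/34 (q = 1 - (4 + 7)/(2*(10 + 7)) = 1 - 11/(2*17) = 1 - 11/34 = 23/34 ≈ 0.67647)
B(-5)*(f + q) = 4*(32 + 23/34) = 4*(1111/34) = 2222/17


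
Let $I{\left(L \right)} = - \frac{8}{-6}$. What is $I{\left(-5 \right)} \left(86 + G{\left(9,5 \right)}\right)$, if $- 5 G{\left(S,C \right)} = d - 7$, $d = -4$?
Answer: $\frac{588}{5} \approx 117.6$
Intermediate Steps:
$G{\left(S,C \right)} = \frac{11}{5}$ ($G{\left(S,C \right)} = - \frac{-4 - 7}{5} = \left(- \frac{1}{5}\right) \left(-11\right) = \frac{11}{5}$)
$I{\left(L \right)} = \frac{4}{3}$ ($I{\left(L \right)} = \left(-8\right) \left(- \frac{1}{6}\right) = \frac{4}{3}$)
$I{\left(-5 \right)} \left(86 + G{\left(9,5 \right)}\right) = \frac{4 \left(86 + \frac{11}{5}\right)}{3} = \frac{4}{3} \cdot \frac{441}{5} = \frac{588}{5}$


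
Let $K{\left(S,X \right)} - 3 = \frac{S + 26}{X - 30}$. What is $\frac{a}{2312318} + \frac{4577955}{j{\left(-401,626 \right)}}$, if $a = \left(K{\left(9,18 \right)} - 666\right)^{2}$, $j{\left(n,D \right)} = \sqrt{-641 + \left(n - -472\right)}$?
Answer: $\frac{63856081}{332973792} - \frac{16063 i \sqrt{570}}{2} \approx 0.19178 - 1.9175 \cdot 10^{5} i$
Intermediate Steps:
$K{\left(S,X \right)} = 3 + \frac{26 + S}{-30 + X}$ ($K{\left(S,X \right)} = 3 + \frac{S + 26}{X - 30} = 3 + \frac{26 + S}{-30 + X}$)
$j{\left(n,D \right)} = \sqrt{-169 + n}$ ($j{\left(n,D \right)} = \sqrt{-641 + \left(n + 472\right)} = \sqrt{-641 + \left(472 + n\right)} = \sqrt{-169 + n}$)
$a = \frac{63856081}{144}$ ($a = \left(\frac{-64 + 9 + 3 \cdot 18}{-30 + 18} - 666\right)^{2} = \left(\frac{-64 + 9 + 54}{-12} - 666\right)^{2} = \left(\left(- \frac{1}{12}\right) \left(-1\right) - 666\right)^{2} = \left(\frac{1}{12} - 666\right)^{2} = \left(- \frac{7991}{12}\right)^{2} = \frac{63856081}{144} \approx 4.4345 \cdot 10^{5}$)
$\frac{a}{2312318} + \frac{4577955}{j{\left(-401,626 \right)}} = \frac{63856081}{144 \cdot 2312318} + \frac{4577955}{\sqrt{-169 - 401}} = \frac{63856081}{144} \cdot \frac{1}{2312318} + \frac{4577955}{\sqrt{-570}} = \frac{63856081}{332973792} + \frac{4577955}{i \sqrt{570}} = \frac{63856081}{332973792} + 4577955 \left(- \frac{i \sqrt{570}}{570}\right) = \frac{63856081}{332973792} - \frac{16063 i \sqrt{570}}{2}$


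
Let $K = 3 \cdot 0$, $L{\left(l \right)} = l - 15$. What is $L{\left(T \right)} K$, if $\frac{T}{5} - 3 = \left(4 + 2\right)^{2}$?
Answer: $0$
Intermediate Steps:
$T = 195$ ($T = 15 + 5 \left(4 + 2\right)^{2} = 15 + 5 \cdot 6^{2} = 15 + 5 \cdot 36 = 15 + 180 = 195$)
$L{\left(l \right)} = -15 + l$ ($L{\left(l \right)} = l - 15 = -15 + l$)
$K = 0$
$L{\left(T \right)} K = \left(-15 + 195\right) 0 = 180 \cdot 0 = 0$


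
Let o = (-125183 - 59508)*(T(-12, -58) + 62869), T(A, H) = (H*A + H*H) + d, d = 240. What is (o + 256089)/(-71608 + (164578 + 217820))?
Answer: -1240525369/31079 ≈ -39915.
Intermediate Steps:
T(A, H) = 240 + H² + A*H (T(A, H) = (H*A + H*H) + 240 = (A*H + H²) + 240 = (H² + A*H) + 240 = 240 + H² + A*H)
o = -12405509779 (o = (-125183 - 59508)*((240 + (-58)² - 12*(-58)) + 62869) = -184691*((240 + 3364 + 696) + 62869) = -184691*(4300 + 62869) = -184691*67169 = -12405509779)
(o + 256089)/(-71608 + (164578 + 217820)) = (-12405509779 + 256089)/(-71608 + (164578 + 217820)) = -12405253690/(-71608 + 382398) = -12405253690/310790 = -12405253690*1/310790 = -1240525369/31079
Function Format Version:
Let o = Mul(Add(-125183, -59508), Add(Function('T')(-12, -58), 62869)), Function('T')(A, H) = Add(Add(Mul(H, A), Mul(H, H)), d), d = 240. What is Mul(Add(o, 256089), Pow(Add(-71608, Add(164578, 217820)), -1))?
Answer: Rational(-1240525369, 31079) ≈ -39915.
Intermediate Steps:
Function('T')(A, H) = Add(240, Pow(H, 2), Mul(A, H)) (Function('T')(A, H) = Add(Add(Mul(H, A), Mul(H, H)), 240) = Add(Add(Mul(A, H), Pow(H, 2)), 240) = Add(Add(Pow(H, 2), Mul(A, H)), 240) = Add(240, Pow(H, 2), Mul(A, H)))
o = -12405509779 (o = Mul(Add(-125183, -59508), Add(Add(240, Pow(-58, 2), Mul(-12, -58)), 62869)) = Mul(-184691, Add(Add(240, 3364, 696), 62869)) = Mul(-184691, Add(4300, 62869)) = Mul(-184691, 67169) = -12405509779)
Mul(Add(o, 256089), Pow(Add(-71608, Add(164578, 217820)), -1)) = Mul(Add(-12405509779, 256089), Pow(Add(-71608, Add(164578, 217820)), -1)) = Mul(-12405253690, Pow(Add(-71608, 382398), -1)) = Mul(-12405253690, Pow(310790, -1)) = Mul(-12405253690, Rational(1, 310790)) = Rational(-1240525369, 31079)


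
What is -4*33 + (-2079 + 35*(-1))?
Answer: -2246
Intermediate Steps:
-4*33 + (-2079 + 35*(-1)) = -132 + (-2079 - 35) = -132 - 2114 = -2246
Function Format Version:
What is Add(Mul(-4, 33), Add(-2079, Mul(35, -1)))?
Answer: -2246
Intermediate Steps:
Add(Mul(-4, 33), Add(-2079, Mul(35, -1))) = Add(-132, Add(-2079, -35)) = Add(-132, -2114) = -2246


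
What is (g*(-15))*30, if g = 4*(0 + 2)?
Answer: -3600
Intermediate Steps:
g = 8 (g = 4*2 = 8)
(g*(-15))*30 = (8*(-15))*30 = -120*30 = -3600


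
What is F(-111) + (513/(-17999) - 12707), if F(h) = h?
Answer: -230711695/17999 ≈ -12818.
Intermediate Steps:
F(-111) + (513/(-17999) - 12707) = -111 + (513/(-17999) - 12707) = -111 + (513*(-1/17999) - 12707) = -111 + (-513/17999 - 12707) = -111 - 228713806/17999 = -230711695/17999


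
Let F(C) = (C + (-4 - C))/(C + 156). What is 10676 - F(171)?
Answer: 3491056/327 ≈ 10676.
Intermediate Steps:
F(C) = -4/(156 + C)
10676 - F(171) = 10676 - (-4)/(156 + 171) = 10676 - (-4)/327 = 10676 - 1*(-4/327) = 10676 + 4/327 = 3491056/327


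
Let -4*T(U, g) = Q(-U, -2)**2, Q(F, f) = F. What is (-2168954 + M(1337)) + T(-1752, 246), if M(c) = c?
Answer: -2934993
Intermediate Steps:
T(U, g) = -U**2/4
(-2168954 + M(1337)) + T(-1752, 246) = (-2168954 + 1337) - 1/4*(-1752)**2 = -2167617 - 1/4*3069504 = -2167617 - 767376 = -2934993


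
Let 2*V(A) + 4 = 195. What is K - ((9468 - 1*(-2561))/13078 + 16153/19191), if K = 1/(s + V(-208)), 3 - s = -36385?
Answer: -32258024352595/18313250217366 ≈ -1.7615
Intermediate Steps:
s = 36388 (s = 3 - 1*(-36385) = 3 + 36385 = 36388)
V(A) = 191/2 (V(A) = -2 + (½)*195 = -2 + 195/2 = 191/2)
K = 2/72967 (K = 1/(36388 + 191/2) = 1/(72967/2) = 2/72967 ≈ 2.7410e-5)
K - ((9468 - 1*(-2561))/13078 + 16153/19191) = 2/72967 - ((9468 - 1*(-2561))/13078 + 16153/19191) = 2/72967 - ((9468 + 2561)*(1/13078) + 16153*(1/19191)) = 2/72967 - (12029*(1/13078) + 16153/19191) = 2/72967 - (12029/13078 + 16153/19191) = 2/72967 - 1*442097473/250979898 = 2/72967 - 442097473/250979898 = -32258024352595/18313250217366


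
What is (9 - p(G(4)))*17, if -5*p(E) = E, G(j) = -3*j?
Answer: 561/5 ≈ 112.20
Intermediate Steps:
p(E) = -E/5
(9 - p(G(4)))*17 = (9 - (-1)*(-3*4)/5)*17 = (9 - (-1)*(-12)/5)*17 = (9 - 1*12/5)*17 = (9 - 12/5)*17 = (33/5)*17 = 561/5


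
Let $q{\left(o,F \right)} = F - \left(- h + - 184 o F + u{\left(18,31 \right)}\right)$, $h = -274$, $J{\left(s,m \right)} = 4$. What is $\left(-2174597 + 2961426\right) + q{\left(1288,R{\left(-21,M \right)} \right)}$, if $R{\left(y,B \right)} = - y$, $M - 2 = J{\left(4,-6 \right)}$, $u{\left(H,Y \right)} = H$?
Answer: $5763390$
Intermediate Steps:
$M = 6$ ($M = 2 + 4 = 6$)
$q{\left(o,F \right)} = -292 + F + 184 F o$ ($q{\left(o,F \right)} = F - \left(292 + - 184 o F\right) = F - \left(292 - 184 F o\right) = F + \left(-274 + \left(-18 + 184 F o\right)\right) = F + \left(-292 + 184 F o\right) = -292 + F + 184 F o$)
$\left(-2174597 + 2961426\right) + q{\left(1288,R{\left(-21,M \right)} \right)} = \left(-2174597 + 2961426\right) - \left(271 - 184 \left(\left(-1\right) \left(-21\right)\right) 1288\right) = 786829 + \left(-292 + 21 + 184 \cdot 21 \cdot 1288\right) = 786829 + \left(-292 + 21 + 4976832\right) = 786829 + 4976561 = 5763390$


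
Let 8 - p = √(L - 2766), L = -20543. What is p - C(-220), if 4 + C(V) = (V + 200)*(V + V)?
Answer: -8788 - I*√23309 ≈ -8788.0 - 152.67*I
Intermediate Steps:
p = 8 - I*√23309 (p = 8 - √(-20543 - 2766) = 8 - √(-23309) = 8 - I*√23309 ≈ 8.0 - 152.67*I)
C(V) = -4 + 2*V*(200 + V) (C(V) = -4 + (V + 200)*(V + V) = -4 + (200 + V)*(2*V) = -4 + 2*V*(200 + V))
p - C(-220) = (8 - I*√23309) - (-4 + 2*(-220)² + 400*(-220)) = (8 - I*√23309) - (-4 + 2*48400 - 88000) = (8 - I*√23309) - (-4 + 96800 - 88000) = (8 - I*√23309) - 1*8796 = (8 - I*√23309) - 8796 = -8788 - I*√23309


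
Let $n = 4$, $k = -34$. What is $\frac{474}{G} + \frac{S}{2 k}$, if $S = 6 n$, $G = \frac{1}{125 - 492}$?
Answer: $- \frac{2957292}{17} \approx -1.7396 \cdot 10^{5}$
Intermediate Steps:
$G = - \frac{1}{367}$ ($G = \frac{1}{-367} = - \frac{1}{367} \approx -0.0027248$)
$S = 24$ ($S = 6 \cdot 4 = 24$)
$\frac{474}{G} + \frac{S}{2 k} = \frac{474}{- \frac{1}{367}} + \frac{24}{2 \left(-34\right)} = 474 \left(-367\right) + \frac{24}{-68} = -173958 + 24 \left(- \frac{1}{68}\right) = -173958 - \frac{6}{17} = - \frac{2957292}{17}$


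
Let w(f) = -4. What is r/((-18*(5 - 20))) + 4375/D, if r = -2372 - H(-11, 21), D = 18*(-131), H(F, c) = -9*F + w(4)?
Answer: -194401/17685 ≈ -10.992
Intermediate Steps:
H(F, c) = -4 - 9*F (H(F, c) = -9*F - 4 = -4 - 9*F)
D = -2358
r = -2467 (r = -2372 - (-4 - 9*(-11)) = -2372 - (-4 + 99) = -2372 - 1*95 = -2372 - 95 = -2467)
r/((-18*(5 - 20))) + 4375/D = -2467*(-1/(18*(5 - 20))) + 4375/(-2358) = -2467/((-18*(-15))) + 4375*(-1/2358) = -2467/270 - 4375/2358 = -194401/17685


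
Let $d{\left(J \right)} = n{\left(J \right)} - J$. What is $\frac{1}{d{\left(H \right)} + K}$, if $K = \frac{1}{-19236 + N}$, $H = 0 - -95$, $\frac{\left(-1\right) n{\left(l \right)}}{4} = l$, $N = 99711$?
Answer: $- \frac{80475}{38225624} \approx -0.0021053$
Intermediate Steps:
$n{\left(l \right)} = - 4 l$
$H = 95$ ($H = 0 + 95 = 95$)
$d{\left(J \right)} = - 5 J$ ($d{\left(J \right)} = - 4 J - J = - 5 J$)
$K = \frac{1}{80475}$ ($K = \frac{1}{-19236 + 99711} = \frac{1}{80475} \approx 1.2426 \cdot 10^{-5}$)
$\frac{1}{d{\left(H \right)} + K} = \frac{1}{\left(-5\right) 95 + \frac{1}{80475}} = \frac{1}{-475 + \frac{1}{80475}} = \frac{1}{- \frac{38225624}{80475}} = - \frac{80475}{38225624}$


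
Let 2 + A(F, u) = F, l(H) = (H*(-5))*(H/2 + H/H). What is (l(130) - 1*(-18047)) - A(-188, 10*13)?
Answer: -24663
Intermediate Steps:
l(H) = -5*H*(1 + H/2) (l(H) = (-5*H)*(H*(½) + 1) = (-5*H)*(H/2 + 1) = (-5*H)*(1 + H/2) = -5*H*(1 + H/2))
A(F, u) = -2 + F
(l(130) - 1*(-18047)) - A(-188, 10*13) = (-5/2*130*(2 + 130) - 1*(-18047)) - (-2 - 188) = (-5/2*130*132 + 18047) - 1*(-190) = (-42900 + 18047) + 190 = -24853 + 190 = -24663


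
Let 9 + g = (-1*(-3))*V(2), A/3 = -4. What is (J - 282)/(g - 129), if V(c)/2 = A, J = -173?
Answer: 13/6 ≈ 2.1667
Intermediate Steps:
A = -12 (A = 3*(-4) = -12)
V(c) = -24 (V(c) = 2*(-12) = -24)
g = -81 (g = -9 - 1*(-3)*(-24) = -9 + 3*(-24) = -9 - 72 = -81)
(J - 282)/(g - 129) = (-173 - 282)/(-81 - 129) = -455/(-210) = -455*(-1/210) = 13/6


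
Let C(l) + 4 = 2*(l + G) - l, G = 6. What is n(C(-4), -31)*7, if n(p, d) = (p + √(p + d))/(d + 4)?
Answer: -28/27 - 7*I*√3/9 ≈ -1.037 - 1.3472*I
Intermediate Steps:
C(l) = 8 + l (C(l) = -4 + (2*(l + 6) - l) = -4 + (2*(6 + l) - l) = -4 + ((12 + 2*l) - l) = -4 + (12 + l) = 8 + l)
n(p, d) = (p + √(d + p))/(4 + d)
n(C(-4), -31)*7 = (((8 - 4) + √(-31 + (8 - 4)))/(4 - 31))*7 = ((4 + √(-31 + 4))/(-27))*7 = -(4 + √(-27))/27*7 = -(4 + 3*I*√3)/27*7 = (-4/27 - I*√3/9)*7 = -28/27 - 7*I*√3/9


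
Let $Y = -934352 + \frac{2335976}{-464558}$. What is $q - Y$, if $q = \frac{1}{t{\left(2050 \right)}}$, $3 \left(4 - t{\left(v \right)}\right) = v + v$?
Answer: $\frac{887224837512411}{949556552} \approx 9.3436 \cdot 10^{5}$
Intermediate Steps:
$Y = - \frac{217031516196}{232279}$ ($Y = -934352 + 2335976 \left(- \frac{1}{464558}\right) = -934352 - \frac{1167988}{232279} = - \frac{217031516196}{232279} \approx -9.3436 \cdot 10^{5}$)
$t{\left(v \right)} = 4 - \frac{2 v}{3}$ ($t{\left(v \right)} = 4 - \frac{v + v}{3} = 4 - \frac{2 v}{3}$)
$q = - \frac{3}{4088}$ ($q = \frac{1}{4 - \frac{4100}{3}} = \frac{1}{- \frac{4088}{3}} = - \frac{3}{4088} \approx -0.00073386$)
$q - Y = - \frac{3}{4088} - - \frac{217031516196}{232279} = - \frac{3}{4088} + \frac{217031516196}{232279} = \frac{887224837512411}{949556552}$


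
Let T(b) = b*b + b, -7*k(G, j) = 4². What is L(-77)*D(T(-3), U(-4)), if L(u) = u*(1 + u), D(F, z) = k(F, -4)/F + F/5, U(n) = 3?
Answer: 71896/15 ≈ 4793.1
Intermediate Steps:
k(G, j) = -16/7 (k(G, j) = -⅐*4² = -⅐*16 = -16/7)
T(b) = b + b² (T(b) = b² + b = b + b²)
D(F, z) = -16/(7*F) + F/5
L(-77)*D(T(-3), U(-4)) = (-77*(1 - 77))*(-16*(-1/(3*(1 - 3)))/7 + (-3*(1 - 3))/5) = (-77*(-76))*(-16/(7*((-3*(-2)))) + (-3*(-2))/5) = 5852*(-16/7/6 + (⅕)*6) = 5852*(-16/7*⅙ + 6/5) = 5852*(-8/21 + 6/5) = 5852*(86/105) = 71896/15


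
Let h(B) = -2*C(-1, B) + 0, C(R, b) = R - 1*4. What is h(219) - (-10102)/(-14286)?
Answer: 66379/7143 ≈ 9.2929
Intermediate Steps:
C(R, b) = -4 + R (C(R, b) = R - 4 = -4 + R)
h(B) = 10 (h(B) = -2*(-4 - 1) + 0 = -2*(-5) + 0 = 10 + 0 = 10)
h(219) - (-10102)/(-14286) = 10 - (-10102)/(-14286) = 10 - (-10102)*(-1)/14286 = 10 - 1*5051/7143 = 10 - 5051/7143 = 66379/7143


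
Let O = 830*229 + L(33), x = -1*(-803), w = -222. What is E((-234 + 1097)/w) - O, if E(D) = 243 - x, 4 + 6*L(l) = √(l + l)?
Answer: -571888/3 - √66/6 ≈ -1.9063e+5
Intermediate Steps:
L(l) = -⅔ + √2*√l/6 (L(l) = -⅔ + √(l + l)/6 = -⅔ + √(2*l)/6 = -⅔ + (√2*√l)/6 = -⅔ + √2*√l/6)
x = 803
E(D) = -560 (E(D) = 243 - 1*803 = 243 - 803 = -560)
O = 570208/3 + √66/6 (O = 830*229 + (-⅔ + √2*√33/6) = 190070 + (-⅔ + √66/6) = 570208/3 + √66/6 ≈ 1.9007e+5)
E((-234 + 1097)/w) - O = -560 - (570208/3 + √66/6) = -560 + (-570208/3 - √66/6) = -571888/3 - √66/6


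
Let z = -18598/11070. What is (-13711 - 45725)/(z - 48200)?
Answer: 328978260/266796299 ≈ 1.2331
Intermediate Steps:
z = -9299/5535 (z = -18598*1/11070 = -9299/5535 ≈ -1.6800)
(-13711 - 45725)/(z - 48200) = (-13711 - 45725)/(-9299/5535 - 48200) = -59436/(-266796299/5535) = -59436*(-5535/266796299) = 328978260/266796299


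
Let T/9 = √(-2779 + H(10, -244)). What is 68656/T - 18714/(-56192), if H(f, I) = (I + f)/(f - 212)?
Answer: 9357/28096 - 34328*I*√28336762/1262529 ≈ 0.33304 - 144.74*I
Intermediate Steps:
H(f, I) = (I + f)/(-212 + f)
T = 9*I*√28336762/101 (T = 9*√(-2779 + (-244 + 10)/(-212 + 10)) = 9*√(-2779 - 234/(-202)) = 9*√(-2779 - 1/202*(-234)) = 9*√(-2779 + 117/101) = 9*√(-280562/101) = 9*(I*√28336762/101) = 9*I*√28336762/101 ≈ 474.35*I)
68656/T - 18714/(-56192) = 68656/((9*I*√28336762/101)) - 18714/(-56192) = 68656*(-I*√28336762/2525058) - 18714*(-1/56192) = -34328*I*√28336762/1262529 + 9357/28096 = 9357/28096 - 34328*I*√28336762/1262529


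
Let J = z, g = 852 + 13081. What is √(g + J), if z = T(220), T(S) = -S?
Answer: √13713 ≈ 117.10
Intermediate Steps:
z = -220 (z = -1*220 = -220)
g = 13933
J = -220
√(g + J) = √(13933 - 220) = √13713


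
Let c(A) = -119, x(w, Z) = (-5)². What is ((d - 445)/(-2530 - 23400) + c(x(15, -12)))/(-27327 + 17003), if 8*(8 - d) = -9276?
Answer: 1234557/107080528 ≈ 0.011529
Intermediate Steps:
x(w, Z) = 25
d = 2335/2 (d = 8 - ⅛*(-9276) = 8 + 2319/2 = 2335/2 ≈ 1167.5)
((d - 445)/(-2530 - 23400) + c(x(15, -12)))/(-27327 + 17003) = ((2335/2 - 445)/(-2530 - 23400) - 119)/(-27327 + 17003) = ((1445/2)/(-25930) - 119)/(-10324) = ((1445/2)*(-1/25930) - 119)*(-1/10324) = (-289/10372 - 119)*(-1/10324) = -1234557/10372*(-1/10324) = 1234557/107080528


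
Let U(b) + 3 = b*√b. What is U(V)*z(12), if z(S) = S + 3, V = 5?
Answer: -45 + 75*√5 ≈ 122.71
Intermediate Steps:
U(b) = -3 + b^(3/2) (U(b) = -3 + b*√b = -3 + b^(3/2))
z(S) = 3 + S
U(V)*z(12) = (-3 + 5^(3/2))*(3 + 12) = (-3 + 5*√5)*15 = -45 + 75*√5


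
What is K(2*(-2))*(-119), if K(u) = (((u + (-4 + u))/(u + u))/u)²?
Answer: -1071/64 ≈ -16.734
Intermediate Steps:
K(u) = (-4 + 2*u)²/(4*u⁴) (K(u) = (((-4 + 2*u)/((2*u)))/u)² = (((-4 + 2*u)*(1/(2*u)))/u)² = (((-4 + 2*u)/(2*u))/u)² = ((-4 + 2*u)/(2*u²))² = (-4 + 2*u)²/(4*u⁴))
K(2*(-2))*(-119) = ((-2 + 2*(-2))²/(2*(-2))⁴)*(-119) = ((-2 - 4)²/(-4)⁴)*(-119) = ((1/256)*(-6)²)*(-119) = ((1/256)*36)*(-119) = (9/64)*(-119) = -1071/64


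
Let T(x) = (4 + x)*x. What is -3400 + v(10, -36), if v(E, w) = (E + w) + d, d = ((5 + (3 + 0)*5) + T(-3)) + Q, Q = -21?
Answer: -3430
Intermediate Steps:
T(x) = x*(4 + x)
d = -4 (d = ((5 + (3 + 0)*5) - 3*(4 - 3)) - 21 = ((5 + 3*5) - 3*1) - 21 = ((5 + 15) - 3) - 21 = (20 - 3) - 21 = 17 - 21 = -4)
v(E, w) = -4 + E + w (v(E, w) = (E + w) - 4 = -4 + E + w)
-3400 + v(10, -36) = -3400 + (-4 + 10 - 36) = -3400 - 30 = -3430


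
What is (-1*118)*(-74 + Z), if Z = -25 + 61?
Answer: 4484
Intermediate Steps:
Z = 36
(-1*118)*(-74 + Z) = (-1*118)*(-74 + 36) = -118*(-38) = 4484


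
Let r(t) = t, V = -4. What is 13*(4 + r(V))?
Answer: 0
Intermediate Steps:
13*(4 + r(V)) = 13*(4 - 4) = 13*0 = 0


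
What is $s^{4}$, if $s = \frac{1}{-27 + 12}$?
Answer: $\frac{1}{50625} \approx 1.9753 \cdot 10^{-5}$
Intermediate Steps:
$s = - \frac{1}{15}$ ($s = \frac{1}{-15} = - \frac{1}{15} \approx -0.066667$)
$s^{4} = \left(- \frac{1}{15}\right)^{4} = \frac{1}{50625}$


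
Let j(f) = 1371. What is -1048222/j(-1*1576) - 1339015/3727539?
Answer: -1303041391741/1703485323 ≈ -764.93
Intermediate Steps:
-1048222/j(-1*1576) - 1339015/3727539 = -1048222/1371 - 1339015/3727539 = -1303041391741/1703485323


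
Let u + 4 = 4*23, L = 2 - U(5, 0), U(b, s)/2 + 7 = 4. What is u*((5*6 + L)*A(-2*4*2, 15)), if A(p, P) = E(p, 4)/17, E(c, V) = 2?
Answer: 6688/17 ≈ 393.41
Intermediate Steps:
U(b, s) = -6 (U(b, s) = -14 + 2*4 = -14 + 8 = -6)
L = 8 (L = 2 - 1*(-6) = 2 + 6 = 8)
A(p, P) = 2/17
u = 88 (u = -4 + 4*23 = -4 + 92 = 88)
u*((5*6 + L)*A(-2*4*2, 15)) = 88*((5*6 + 8)*(2/17)) = 88*((30 + 8)*(2/17)) = 88*(38*(2/17)) = 88*(76/17) = 6688/17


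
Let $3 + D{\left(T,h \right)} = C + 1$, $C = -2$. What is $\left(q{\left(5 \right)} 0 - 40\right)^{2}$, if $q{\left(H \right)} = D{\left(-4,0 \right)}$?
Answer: $1600$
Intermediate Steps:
$D{\left(T,h \right)} = -4$ ($D{\left(T,h \right)} = -3 + \left(-2 + 1\right) = -3 - 1 = -4$)
$q{\left(H \right)} = -4$
$\left(q{\left(5 \right)} 0 - 40\right)^{2} = \left(\left(-4\right) 0 - 40\right)^{2} = \left(0 - 40\right)^{2} = \left(-40\right)^{2} = 1600$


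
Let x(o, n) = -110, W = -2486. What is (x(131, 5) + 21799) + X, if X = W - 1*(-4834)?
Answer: 24037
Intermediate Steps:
X = 2348 (X = -2486 - 1*(-4834) = -2486 + 4834 = 2348)
(x(131, 5) + 21799) + X = (-110 + 21799) + 2348 = 21689 + 2348 = 24037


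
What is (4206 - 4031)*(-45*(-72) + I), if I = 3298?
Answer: 1144150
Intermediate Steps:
(4206 - 4031)*(-45*(-72) + I) = (4206 - 4031)*(-45*(-72) + 3298) = 175*(3240 + 3298) = 175*6538 = 1144150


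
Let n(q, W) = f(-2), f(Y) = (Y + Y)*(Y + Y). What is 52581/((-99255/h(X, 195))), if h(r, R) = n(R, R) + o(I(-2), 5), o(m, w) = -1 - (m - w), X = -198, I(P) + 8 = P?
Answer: -105162/6617 ≈ -15.893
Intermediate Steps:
I(P) = -8 + P
o(m, w) = -1 + w - m (o(m, w) = -1 + (w - m) = -1 + w - m)
f(Y) = 4*Y² (f(Y) = (2*Y)*(2*Y) = 4*Y²)
n(q, W) = 16 (n(q, W) = 4*(-2)² = 4*4 = 16)
h(r, R) = 30 (h(r, R) = 16 + (-1 + 5 - (-8 - 2)) = 16 + (-1 + 5 - 1*(-10)) = 16 + (-1 + 5 + 10) = 16 + 14 = 30)
52581/((-99255/h(X, 195))) = 52581/((-99255/30)) = 52581/((-99255*1/30)) = 52581/(-6617/2) = 52581*(-2/6617) = -105162/6617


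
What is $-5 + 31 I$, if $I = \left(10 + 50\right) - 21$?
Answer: $1204$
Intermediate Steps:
$I = 39$ ($I = 60 - 21 = 39$)
$-5 + 31 I = -5 + 31 \cdot 39 = -5 + 1209 = 1204$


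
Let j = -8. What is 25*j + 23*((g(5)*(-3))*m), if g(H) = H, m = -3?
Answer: 835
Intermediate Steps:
25*j + 23*((g(5)*(-3))*m) = 25*(-8) + 23*((5*(-3))*(-3)) = -200 + 23*(-15*(-3)) = -200 + 23*45 = -200 + 1035 = 835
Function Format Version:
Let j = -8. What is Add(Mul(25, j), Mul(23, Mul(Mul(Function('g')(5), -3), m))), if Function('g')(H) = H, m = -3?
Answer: 835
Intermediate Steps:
Add(Mul(25, j), Mul(23, Mul(Mul(Function('g')(5), -3), m))) = Add(Mul(25, -8), Mul(23, Mul(Mul(5, -3), -3))) = Add(-200, Mul(23, Mul(-15, -3))) = Add(-200, Mul(23, 45)) = Add(-200, 1035) = 835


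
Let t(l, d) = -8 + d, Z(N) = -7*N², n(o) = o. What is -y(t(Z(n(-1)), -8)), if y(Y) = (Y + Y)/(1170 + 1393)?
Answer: 32/2563 ≈ 0.012485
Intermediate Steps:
y(Y) = 2*Y/2563 (y(Y) = (2*Y)/2563 = (2*Y)*(1/2563) = 2*Y/2563)
-y(t(Z(n(-1)), -8)) = -2*(-8 - 8)/2563 = -2*(-16)/2563 = -1*(-32/2563) = 32/2563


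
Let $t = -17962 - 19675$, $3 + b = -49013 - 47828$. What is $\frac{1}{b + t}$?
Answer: $- \frac{1}{134481} \approx -7.436 \cdot 10^{-6}$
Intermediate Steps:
$b = -96844$ ($b = -3 - 96841 = -96844$)
$t = -37637$ ($t = -17962 - 19675 = -37637$)
$\frac{1}{b + t} = \frac{1}{-96844 - 37637} = \frac{1}{-134481} = - \frac{1}{134481}$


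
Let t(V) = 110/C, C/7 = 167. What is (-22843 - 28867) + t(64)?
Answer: -60448880/1169 ≈ -51710.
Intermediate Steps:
C = 1169 (C = 7*167 = 1169)
t(V) = 110/1169
(-22843 - 28867) + t(64) = (-22843 - 28867) + 110/1169 = -51710 + 110/1169 = -60448880/1169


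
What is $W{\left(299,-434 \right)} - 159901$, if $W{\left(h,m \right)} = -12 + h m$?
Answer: $-289679$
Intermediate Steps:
$W{\left(299,-434 \right)} - 159901 = \left(-12 + 299 \left(-434\right)\right) - 159901 = \left(-12 - 129766\right) - 159901 = -129778 - 159901 = -289679$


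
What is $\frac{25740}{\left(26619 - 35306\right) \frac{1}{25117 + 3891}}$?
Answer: $- \frac{106666560}{1241} \approx -85952.0$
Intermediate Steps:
$\frac{25740}{\left(26619 - 35306\right) \frac{1}{25117 + 3891}} = \frac{25740}{\left(-8687\right) \frac{1}{29008}} = \frac{25740}{- \frac{1241}{4144}} = 25740 \left(- \frac{4144}{1241}\right) = - \frac{106666560}{1241}$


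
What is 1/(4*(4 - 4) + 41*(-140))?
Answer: -1/5740 ≈ -0.00017422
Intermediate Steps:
1/(4*(4 - 4) + 41*(-140)) = 1/(4*0 - 5740) = 1/(0 - 5740) = 1/(-5740) = -1/5740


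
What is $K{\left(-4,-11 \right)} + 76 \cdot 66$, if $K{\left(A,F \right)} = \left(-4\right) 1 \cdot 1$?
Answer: $5012$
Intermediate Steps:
$K{\left(A,F \right)} = -4$ ($K{\left(A,F \right)} = \left(-4\right) 1 = -4$)
$K{\left(-4,-11 \right)} + 76 \cdot 66 = -4 + 76 \cdot 66 = -4 + 5016 = 5012$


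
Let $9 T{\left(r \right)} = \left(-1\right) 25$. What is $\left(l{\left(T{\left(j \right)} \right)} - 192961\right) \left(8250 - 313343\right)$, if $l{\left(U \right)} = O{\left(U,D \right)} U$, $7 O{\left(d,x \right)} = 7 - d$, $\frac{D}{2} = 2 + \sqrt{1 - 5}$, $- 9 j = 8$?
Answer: $\frac{33380556766091}{567} \approx 5.8872 \cdot 10^{10}$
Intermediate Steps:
$j = - \frac{8}{9}$ ($j = \left(- \frac{1}{9}\right) 8 = - \frac{8}{9} \approx -0.88889$)
$D = 4 + 4 i$ ($D = 2 \left(2 + \sqrt{1 - 5}\right) = 2 \left(2 + \sqrt{-4}\right) = 2 \left(2 + 2 i\right) = 4 + 4 i \approx 4.0 + 4.0 i$)
$O{\left(d,x \right)} = 1 - \frac{d}{7}$ ($O{\left(d,x \right)} = \frac{7 - d}{7} = 1 - \frac{d}{7}$)
$T{\left(r \right)} = - \frac{25}{9}$ ($T{\left(r \right)} = \frac{\left(-1\right) 25}{9} = \frac{1}{9} \left(-25\right) = - \frac{25}{9}$)
$l{\left(U \right)} = U \left(1 - \frac{U}{7}\right)$ ($l{\left(U \right)} = \left(1 - \frac{U}{7}\right) U = U \left(1 - \frac{U}{7}\right)$)
$\left(l{\left(T{\left(j \right)} \right)} - 192961\right) \left(8250 - 313343\right) = \left(\frac{1}{7} \left(- \frac{25}{9}\right) \left(7 - - \frac{25}{9}\right) - 192961\right) \left(8250 - 313343\right) = \left(\frac{1}{7} \left(- \frac{25}{9}\right) \left(7 + \frac{25}{9}\right) - 192961\right) \left(-305093\right) = \left(\frac{1}{7} \left(- \frac{25}{9}\right) \frac{88}{9} - 192961\right) \left(-305093\right) = \left(- \frac{2200}{567} - 192961\right) \left(-305093\right) = \left(- \frac{109411087}{567}\right) \left(-305093\right) = \frac{33380556766091}{567}$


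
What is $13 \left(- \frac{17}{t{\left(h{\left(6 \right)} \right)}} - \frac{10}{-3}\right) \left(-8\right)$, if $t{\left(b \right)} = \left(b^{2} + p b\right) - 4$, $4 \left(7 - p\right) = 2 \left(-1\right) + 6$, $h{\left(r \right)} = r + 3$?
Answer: $- \frac{130936}{393} \approx -333.17$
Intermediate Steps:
$h{\left(r \right)} = 3 + r$
$p = 6$ ($p = 7 - \frac{2 \left(-1\right) + 6}{4} = 7 - \frac{-2 + 6}{4} = 7 - 1 = 6$)
$t{\left(b \right)} = -4 + b^{2} + 6 b$ ($t{\left(b \right)} = \left(b^{2} + 6 b\right) - 4 = -4 + b^{2} + 6 b$)
$13 \left(- \frac{17}{t{\left(h{\left(6 \right)} \right)}} - \frac{10}{-3}\right) \left(-8\right) = 13 \left(- \frac{17}{-4 + \left(3 + 6\right)^{2} + 6 \left(3 + 6\right)} - \frac{10}{-3}\right) \left(-8\right) = 13 \left(- \frac{17}{-4 + 9^{2} + 6 \cdot 9} - - \frac{10}{3}\right) \left(-8\right) = 13 \left(- \frac{17}{-4 + 81 + 54} + \frac{10}{3}\right) \left(-8\right) = 13 \left(- \frac{17}{131} + \frac{10}{3}\right) \left(-8\right) = 13 \cdot \frac{1259}{393} \left(-8\right) = \frac{16367}{393} \left(-8\right) = - \frac{130936}{393}$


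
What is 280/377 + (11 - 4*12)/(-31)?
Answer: 22629/11687 ≈ 1.9363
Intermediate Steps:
280/377 + (11 - 4*12)/(-31) = 280*(1/377) + (11 - 48)*(-1/31) = 280/377 - 37*(-1/31) = 280/377 + 37/31 = 22629/11687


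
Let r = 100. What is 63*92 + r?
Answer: 5896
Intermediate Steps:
63*92 + r = 63*92 + 100 = 5796 + 100 = 5896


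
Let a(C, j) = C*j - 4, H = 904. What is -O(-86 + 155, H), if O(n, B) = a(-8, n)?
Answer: 556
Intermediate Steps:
a(C, j) = -4 + C*j
O(n, B) = -4 - 8*n
-O(-86 + 155, H) = -(-4 - 8*(-86 + 155)) = -(-4 - 8*69) = -(-4 - 552) = -1*(-556) = 556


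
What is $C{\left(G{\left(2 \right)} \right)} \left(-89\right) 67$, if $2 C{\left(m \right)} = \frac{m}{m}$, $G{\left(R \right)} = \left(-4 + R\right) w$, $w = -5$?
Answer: $- \frac{5963}{2} \approx -2981.5$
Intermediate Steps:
$G{\left(R \right)} = 20 - 5 R$ ($G{\left(R \right)} = \left(-4 + R\right) \left(-5\right) = 20 - 5 R$)
$C{\left(m \right)} = \frac{1}{2}$ ($C{\left(m \right)} = \frac{m \frac{1}{m}}{2} = \frac{1}{2} \cdot 1 = \frac{1}{2}$)
$C{\left(G{\left(2 \right)} \right)} \left(-89\right) 67 = \frac{1}{2} \left(-89\right) 67 = \left(- \frac{89}{2}\right) 67 = - \frac{5963}{2}$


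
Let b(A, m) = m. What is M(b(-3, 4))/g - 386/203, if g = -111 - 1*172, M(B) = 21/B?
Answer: -441215/229796 ≈ -1.9200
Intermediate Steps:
g = -283 (g = -111 - 172 = -283)
M(b(-3, 4))/g - 386/203 = (21/4)/(-283) - 386/203 = (21*(1/4))*(-1/283) - 386*1/203 = (21/4)*(-1/283) - 386/203 = -21/1132 - 386/203 = -441215/229796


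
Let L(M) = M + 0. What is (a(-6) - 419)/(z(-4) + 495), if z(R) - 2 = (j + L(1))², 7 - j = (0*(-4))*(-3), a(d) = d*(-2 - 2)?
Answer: -395/561 ≈ -0.70410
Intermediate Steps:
L(M) = M
a(d) = -4*d (a(d) = d*(-4) = -4*d)
j = 7 (j = 7 - 0*(-4)*(-3) = 7 - 0*(-3) = 7 - 1*0 = 7 + 0 = 7)
z(R) = 66 (z(R) = 2 + (7 + 1)² = 2 + 8² = 2 + 64 = 66)
(a(-6) - 419)/(z(-4) + 495) = (-4*(-6) - 419)/(66 + 495) = (24 - 419)/561 = -395*1/561 = -395/561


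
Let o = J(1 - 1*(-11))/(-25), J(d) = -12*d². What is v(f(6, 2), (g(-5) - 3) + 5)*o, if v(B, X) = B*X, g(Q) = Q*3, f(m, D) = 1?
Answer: -22464/25 ≈ -898.56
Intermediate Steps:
g(Q) = 3*Q
o = 1728/25 (o = -12*(1 - 1*(-11))²/(-25) = -12*(1 + 11)²*(-1/25) = -12*12²*(-1/25) = -12*144*(-1/25) = -1728*(-1/25) = 1728/25 ≈ 69.120)
v(f(6, 2), (g(-5) - 3) + 5)*o = (1*((3*(-5) - 3) + 5))*(1728/25) = (1*((-15 - 3) + 5))*(1728/25) = (1*(-18 + 5))*(1728/25) = (1*(-13))*(1728/25) = -13*1728/25 = -22464/25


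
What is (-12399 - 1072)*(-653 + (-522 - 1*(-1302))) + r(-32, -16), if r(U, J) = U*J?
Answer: -1710305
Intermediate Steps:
r(U, J) = J*U
(-12399 - 1072)*(-653 + (-522 - 1*(-1302))) + r(-32, -16) = (-12399 - 1072)*(-653 + (-522 - 1*(-1302))) - 16*(-32) = -13471*(-653 + (-522 + 1302)) + 512 = -13471*(-653 + 780) + 512 = -13471*127 + 512 = -1710817 + 512 = -1710305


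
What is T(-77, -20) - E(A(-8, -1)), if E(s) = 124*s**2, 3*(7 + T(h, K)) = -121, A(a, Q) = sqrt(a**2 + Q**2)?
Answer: -24322/3 ≈ -8107.3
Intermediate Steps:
A(a, Q) = sqrt(Q**2 + a**2)
T(h, K) = -142/3 (T(h, K) = -7 + (1/3)*(-121) = -7 - 121/3 = -142/3)
T(-77, -20) - E(A(-8, -1)) = -142/3 - 124*(sqrt((-1)**2 + (-8)**2))**2 = -142/3 - 124*(sqrt(1 + 64))**2 = -142/3 - 124*(sqrt(65))**2 = -142/3 - 124*65 = -142/3 - 1*8060 = -142/3 - 8060 = -24322/3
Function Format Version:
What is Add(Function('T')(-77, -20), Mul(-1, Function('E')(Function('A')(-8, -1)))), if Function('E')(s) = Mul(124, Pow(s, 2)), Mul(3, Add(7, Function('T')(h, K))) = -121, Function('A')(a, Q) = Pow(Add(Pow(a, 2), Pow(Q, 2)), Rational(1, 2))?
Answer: Rational(-24322, 3) ≈ -8107.3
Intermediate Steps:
Function('A')(a, Q) = Pow(Add(Pow(Q, 2), Pow(a, 2)), Rational(1, 2))
Function('T')(h, K) = Rational(-142, 3) (Function('T')(h, K) = Add(-7, Mul(Rational(1, 3), -121)) = Add(-7, Rational(-121, 3)) = Rational(-142, 3))
Add(Function('T')(-77, -20), Mul(-1, Function('E')(Function('A')(-8, -1)))) = Add(Rational(-142, 3), Mul(-1, Mul(124, Pow(Pow(Add(Pow(-1, 2), Pow(-8, 2)), Rational(1, 2)), 2)))) = Add(Rational(-142, 3), Mul(-1, Mul(124, Pow(Pow(Add(1, 64), Rational(1, 2)), 2)))) = Add(Rational(-142, 3), Mul(-1, Mul(124, Pow(Pow(65, Rational(1, 2)), 2)))) = Add(Rational(-142, 3), Mul(-1, Mul(124, 65))) = Add(Rational(-142, 3), Mul(-1, 8060)) = Add(Rational(-142, 3), -8060) = Rational(-24322, 3)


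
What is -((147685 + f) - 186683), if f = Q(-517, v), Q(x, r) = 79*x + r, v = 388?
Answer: 79453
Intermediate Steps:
Q(x, r) = r + 79*x
f = -40455 (f = 388 + 79*(-517) = 388 - 40843 = -40455)
-((147685 + f) - 186683) = -((147685 - 40455) - 186683) = -(107230 - 186683) = -1*(-79453) = 79453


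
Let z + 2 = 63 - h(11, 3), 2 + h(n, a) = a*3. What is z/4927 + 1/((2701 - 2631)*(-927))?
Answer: 3499133/319713030 ≈ 0.010945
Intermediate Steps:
h(n, a) = -2 + 3*a (h(n, a) = -2 + a*3 = -2 + 3*a)
z = 54 (z = -2 + (63 - (-2 + 3*3)) = -2 + (63 - (-2 + 9)) = -2 + (63 - 1*7) = -2 + (63 - 7) = -2 + 56 = 54)
z/4927 + 1/((2701 - 2631)*(-927)) = 54/4927 + 1/((2701 - 2631)*(-927)) = 54*(1/4927) - 1/927/70 = 54/4927 + (1/70)*(-1/927) = 54/4927 - 1/64890 = 3499133/319713030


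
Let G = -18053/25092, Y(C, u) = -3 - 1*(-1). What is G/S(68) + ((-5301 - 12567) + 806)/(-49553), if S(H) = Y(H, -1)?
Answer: 1750819717/2486767752 ≈ 0.70405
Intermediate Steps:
Y(C, u) = -2 (Y(C, u) = -3 + 1 = -2)
S(H) = -2
G = -18053/25092 (G = -18053*1/25092 = -18053/25092 ≈ -0.71947)
G/S(68) + ((-5301 - 12567) + 806)/(-49553) = -18053/25092/(-2) + ((-5301 - 12567) + 806)/(-49553) = -18053/25092*(-½) + (-17868 + 806)*(-1/49553) = 18053/50184 - 17062*(-1/49553) = 18053/50184 + 17062/49553 = 1750819717/2486767752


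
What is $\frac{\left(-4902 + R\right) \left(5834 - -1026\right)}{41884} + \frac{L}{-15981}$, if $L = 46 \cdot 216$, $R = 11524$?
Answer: $\frac{60462620758}{55779017} \approx 1084.0$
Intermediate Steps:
$L = 9936$
$\frac{\left(-4902 + R\right) \left(5834 - -1026\right)}{41884} + \frac{L}{-15981} = \frac{\left(-4902 + 11524\right) \left(5834 - -1026\right)}{41884} + \frac{9936}{-15981} = 6622 \left(5834 + 1026\right) \frac{1}{41884} + 9936 \left(- \frac{1}{15981}\right) = 6622 \cdot 6860 \cdot \frac{1}{41884} - \frac{3312}{5327} = 45426920 \cdot \frac{1}{41884} - \frac{3312}{5327} = \frac{11356730}{10471} - \frac{3312}{5327} = \frac{60462620758}{55779017}$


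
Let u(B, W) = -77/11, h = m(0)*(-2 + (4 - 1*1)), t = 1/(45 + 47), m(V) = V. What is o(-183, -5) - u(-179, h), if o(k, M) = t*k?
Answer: 461/92 ≈ 5.0109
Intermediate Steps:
t = 1/92 ≈ 0.010870
o(k, M) = k/92
h = 0 (h = 0*(-2 + (4 - 1*1)) = 0*(-2 + (4 - 1)) = 0*(-2 + 3) = 0*1 = 0)
u(B, W) = -7 (u(B, W) = -77*1/11 = -7)
o(-183, -5) - u(-179, h) = (1/92)*(-183) - 1*(-7) = -183/92 + 7 = 461/92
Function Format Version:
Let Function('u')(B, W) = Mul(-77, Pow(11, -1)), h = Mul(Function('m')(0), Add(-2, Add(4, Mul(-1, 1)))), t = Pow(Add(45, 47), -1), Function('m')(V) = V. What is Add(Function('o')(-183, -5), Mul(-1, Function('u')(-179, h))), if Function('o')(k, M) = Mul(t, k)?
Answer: Rational(461, 92) ≈ 5.0109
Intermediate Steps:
t = Rational(1, 92) (t = Pow(92, -1) = Rational(1, 92) ≈ 0.010870)
Function('o')(k, M) = Mul(Rational(1, 92), k)
h = 0 (h = Mul(0, Add(-2, Add(4, Mul(-1, 1)))) = Mul(0, Add(-2, Add(4, -1))) = Mul(0, Add(-2, 3)) = Mul(0, 1) = 0)
Function('u')(B, W) = -7 (Function('u')(B, W) = Mul(-77, Rational(1, 11)) = -7)
Add(Function('o')(-183, -5), Mul(-1, Function('u')(-179, h))) = Add(Mul(Rational(1, 92), -183), Mul(-1, -7)) = Add(Rational(-183, 92), 7) = Rational(461, 92)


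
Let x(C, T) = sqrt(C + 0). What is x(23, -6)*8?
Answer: 8*sqrt(23) ≈ 38.367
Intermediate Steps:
x(C, T) = sqrt(C)
x(23, -6)*8 = sqrt(23)*8 = 8*sqrt(23)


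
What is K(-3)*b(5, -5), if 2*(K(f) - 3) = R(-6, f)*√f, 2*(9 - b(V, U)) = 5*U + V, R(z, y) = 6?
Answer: 57 + 57*I*√3 ≈ 57.0 + 98.727*I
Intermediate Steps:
b(V, U) = 9 - 5*U/2 - V/2 (b(V, U) = 9 - (5*U + V)/2 = 9 - (V + 5*U)/2 = 9 + (-5*U/2 - V/2) = 9 - 5*U/2 - V/2)
K(f) = 3 + 3*√f (K(f) = 3 + (6*√f)/2 = 3 + 3*√f)
K(-3)*b(5, -5) = (3 + 3*√(-3))*(9 - 5/2*(-5) - ½*5) = (3 + 3*(I*√3))*(9 + 25/2 - 5/2) = (3 + 3*I*√3)*19 = 57 + 57*I*√3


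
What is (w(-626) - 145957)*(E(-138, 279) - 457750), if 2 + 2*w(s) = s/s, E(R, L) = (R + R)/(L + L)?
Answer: 2071175652390/31 ≈ 6.6812e+10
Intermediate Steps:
E(R, L) = R/L (E(R, L) = (2*R)/((2*L)) = (2*R)*(1/(2*L)) = R/L)
w(s) = -½ (w(s) = -1 + (s/s)/2 = -1 + (½)*1 = -1 + ½ = -½)
(w(-626) - 145957)*(E(-138, 279) - 457750) = (-½ - 145957)*(-138/279 - 457750) = -291915*(-138*1/279 - 457750)/2 = -291915*(-46/93 - 457750)/2 = -291915/2*(-42570796/93) = 2071175652390/31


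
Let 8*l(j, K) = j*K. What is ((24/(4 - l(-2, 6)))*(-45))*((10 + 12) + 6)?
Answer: -60480/11 ≈ -5498.2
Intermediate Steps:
l(j, K) = K*j/8 (l(j, K) = (j*K)/8 = (K*j)/8 = K*j/8)
((24/(4 - l(-2, 6)))*(-45))*((10 + 12) + 6) = ((24/(4 - 6*(-2)/8))*(-45))*((10 + 12) + 6) = ((24/(4 - 1*(-3/2)))*(-45))*(22 + 6) = ((24/(4 + 3/2))*(-45))*28 = ((24/(11/2))*(-45))*28 = ((24*(2/11))*(-45))*28 = ((48/11)*(-45))*28 = -2160/11*28 = -60480/11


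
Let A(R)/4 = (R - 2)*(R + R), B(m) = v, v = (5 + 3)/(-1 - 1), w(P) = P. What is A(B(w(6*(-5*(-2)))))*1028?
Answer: 197376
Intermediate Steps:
v = -4 (v = 8/(-2) = 8*(-½) = -4)
B(m) = -4
A(R) = 8*R*(-2 + R) (A(R) = 4*((R - 2)*(R + R)) = 4*((-2 + R)*(2*R)) = 4*(2*R*(-2 + R)) = 8*R*(-2 + R))
A(B(w(6*(-5*(-2)))))*1028 = (8*(-4)*(-2 - 4))*1028 = (8*(-4)*(-6))*1028 = 192*1028 = 197376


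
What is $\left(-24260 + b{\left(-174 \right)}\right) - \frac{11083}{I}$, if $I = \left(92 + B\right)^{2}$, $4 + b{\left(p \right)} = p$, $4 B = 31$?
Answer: $- \frac{3890731366}{159201} \approx -24439.0$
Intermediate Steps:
$B = \frac{31}{4}$ ($B = \frac{1}{4} \cdot 31 = \frac{31}{4} \approx 7.75$)
$b{\left(p \right)} = -4 + p$
$I = \frac{159201}{16}$ ($I = \left(92 + \frac{31}{4}\right)^{2} = \left(\frac{399}{4}\right)^{2} = \frac{159201}{16} \approx 9950.1$)
$\left(-24260 + b{\left(-174 \right)}\right) - \frac{11083}{I} = \left(-24260 - 178\right) - \frac{11083}{\frac{159201}{16}} = \left(-24260 - 178\right) - \frac{177328}{159201} = -24438 - \frac{177328}{159201} = - \frac{3890731366}{159201}$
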